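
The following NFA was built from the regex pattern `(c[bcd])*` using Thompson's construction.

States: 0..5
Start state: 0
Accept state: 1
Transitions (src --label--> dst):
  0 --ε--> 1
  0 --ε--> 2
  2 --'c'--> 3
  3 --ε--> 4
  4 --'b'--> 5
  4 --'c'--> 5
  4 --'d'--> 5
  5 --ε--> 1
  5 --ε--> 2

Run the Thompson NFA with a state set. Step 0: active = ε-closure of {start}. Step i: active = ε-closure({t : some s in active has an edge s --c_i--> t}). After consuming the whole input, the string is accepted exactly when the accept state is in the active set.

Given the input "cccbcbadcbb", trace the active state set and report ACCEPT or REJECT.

start: ε-closure({0}) = {0,1,2}
'c' @ 1: {3,4}
'c' @ 2: {1,2,5}  ✓accept
'c' @ 3: {3,4}
'b' @ 4: {1,2,5}  ✓accept
'c' @ 5: {3,4}
'b' @ 6: {1,2,5}  ✓accept
'a' @ 7: {}  — no active states
rest 'dcbb' ignored (set empty)
end set {} — state 1 not in

Answer: REJECT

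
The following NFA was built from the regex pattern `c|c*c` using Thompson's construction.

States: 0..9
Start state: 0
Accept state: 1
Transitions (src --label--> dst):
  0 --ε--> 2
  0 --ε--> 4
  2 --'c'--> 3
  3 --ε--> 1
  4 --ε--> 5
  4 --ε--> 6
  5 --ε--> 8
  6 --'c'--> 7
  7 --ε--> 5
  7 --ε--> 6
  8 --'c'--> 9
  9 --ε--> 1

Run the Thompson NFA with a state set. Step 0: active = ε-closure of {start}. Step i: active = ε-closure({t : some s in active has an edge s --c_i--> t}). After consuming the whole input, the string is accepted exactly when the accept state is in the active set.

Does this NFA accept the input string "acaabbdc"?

initial (ε-close {0}): {0,2,4,5,6,8}
'a' @ 1: {}  — no active states
rest 'caabbdc' ignored (set empty)
final: {}; accept 1 not in set

Answer: REJECT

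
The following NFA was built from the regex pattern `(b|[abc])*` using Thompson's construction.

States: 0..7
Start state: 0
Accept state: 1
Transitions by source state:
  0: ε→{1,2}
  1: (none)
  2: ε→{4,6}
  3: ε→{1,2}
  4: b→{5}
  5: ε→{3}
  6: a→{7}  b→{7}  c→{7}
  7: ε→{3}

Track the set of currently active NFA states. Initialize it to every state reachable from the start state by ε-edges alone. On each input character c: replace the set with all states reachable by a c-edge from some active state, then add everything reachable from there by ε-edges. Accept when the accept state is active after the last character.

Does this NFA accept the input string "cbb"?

initial (ε-close {0}): {0,1,2,4,6}
'c' @ 1: {1,2,3,4,6,7}  ✓accept
'b' @ 2: {1,2,3,4,5,6,7}  ✓accept
'b' @ 3: {1,2,3,4,5,6,7}  ✓accept
end set {1,2,3,4,5,6,7} — state 1 in

Answer: ACCEPT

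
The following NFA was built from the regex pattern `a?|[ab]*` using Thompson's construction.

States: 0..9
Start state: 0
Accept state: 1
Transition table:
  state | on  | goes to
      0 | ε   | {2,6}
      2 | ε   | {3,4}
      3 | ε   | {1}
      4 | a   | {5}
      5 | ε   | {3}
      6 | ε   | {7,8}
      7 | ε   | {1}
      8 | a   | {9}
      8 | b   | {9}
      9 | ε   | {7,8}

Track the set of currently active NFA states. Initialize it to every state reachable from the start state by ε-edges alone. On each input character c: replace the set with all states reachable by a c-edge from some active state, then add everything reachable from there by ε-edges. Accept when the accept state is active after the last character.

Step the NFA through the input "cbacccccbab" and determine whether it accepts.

initial (ε-close {0}): {0,1,2,3,4,6,7,8}
'c' @ 1: {}  — state set empty
rest 'bacccccbab' ignored (set empty)
end set {} — state 1 not in

Answer: REJECT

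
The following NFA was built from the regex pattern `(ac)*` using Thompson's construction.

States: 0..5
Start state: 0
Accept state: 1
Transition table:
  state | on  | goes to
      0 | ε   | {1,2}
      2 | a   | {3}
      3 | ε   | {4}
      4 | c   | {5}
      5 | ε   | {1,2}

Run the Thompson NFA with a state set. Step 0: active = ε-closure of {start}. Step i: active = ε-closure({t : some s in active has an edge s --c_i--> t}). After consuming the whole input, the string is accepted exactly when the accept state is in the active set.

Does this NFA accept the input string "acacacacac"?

start: ε-closure({0}) = {0,1,2}
'a' @ 1: {3,4}
'c' @ 2: {1,2,5}  ✓accept
'a' @ 3: {3,4}
'c' @ 4: {1,2,5}  ✓accept
'a' @ 5: {3,4}
'c' @ 6: {1,2,5}  ✓accept
'a' @ 7: {3,4}
'c' @ 8: {1,2,5}  ✓accept
'a' @ 9: {3,4}
'c' @ 10: {1,2,5}  ✓accept
after full input: {1,2,5}  (accept=1 in)

Answer: ACCEPT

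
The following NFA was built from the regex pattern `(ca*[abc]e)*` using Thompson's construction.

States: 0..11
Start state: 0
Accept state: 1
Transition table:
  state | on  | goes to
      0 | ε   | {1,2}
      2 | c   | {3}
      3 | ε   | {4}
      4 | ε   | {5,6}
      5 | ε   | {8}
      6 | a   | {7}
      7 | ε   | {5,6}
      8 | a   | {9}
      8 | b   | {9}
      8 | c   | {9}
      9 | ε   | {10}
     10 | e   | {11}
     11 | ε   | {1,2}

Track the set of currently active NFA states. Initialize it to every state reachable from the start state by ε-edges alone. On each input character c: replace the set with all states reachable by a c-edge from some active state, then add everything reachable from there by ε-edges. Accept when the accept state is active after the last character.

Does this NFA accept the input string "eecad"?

start: ε-closure({0}) = {0,1,2}
'e' @ 1: {}  — state set empty
rest 'ecad' ignored (set empty)
final: {}; accept 1 not in set

Answer: REJECT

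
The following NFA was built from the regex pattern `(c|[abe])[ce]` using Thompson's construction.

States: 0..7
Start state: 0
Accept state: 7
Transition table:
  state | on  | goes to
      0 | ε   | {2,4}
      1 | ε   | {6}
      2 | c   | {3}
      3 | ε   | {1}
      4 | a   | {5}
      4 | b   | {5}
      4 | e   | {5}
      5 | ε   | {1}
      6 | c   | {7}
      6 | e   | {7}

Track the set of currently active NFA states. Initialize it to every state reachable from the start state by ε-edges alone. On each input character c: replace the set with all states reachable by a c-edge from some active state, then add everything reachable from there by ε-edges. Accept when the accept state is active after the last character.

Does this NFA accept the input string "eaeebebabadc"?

Answer: REJECT

Derivation:
start: ε-closure({0}) = {0,2,4}
'e' @ 1: {1,5,6}
'a' @ 2: {}  — dead — no transitions
rest 'eebebabadc' ignored (set empty)
final: {}; accept 7 not in set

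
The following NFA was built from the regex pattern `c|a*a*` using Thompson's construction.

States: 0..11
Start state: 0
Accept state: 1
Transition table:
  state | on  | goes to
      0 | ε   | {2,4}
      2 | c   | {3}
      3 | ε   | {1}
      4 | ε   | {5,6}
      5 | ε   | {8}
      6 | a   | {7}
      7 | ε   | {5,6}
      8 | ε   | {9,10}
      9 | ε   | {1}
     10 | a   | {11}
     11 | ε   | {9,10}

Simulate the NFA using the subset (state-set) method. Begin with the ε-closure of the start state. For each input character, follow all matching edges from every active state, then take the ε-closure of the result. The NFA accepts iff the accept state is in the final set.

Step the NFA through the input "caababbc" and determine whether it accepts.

start: ε-closure({0}) = {0,1,2,4,5,6,8,9,10}
'c' @ 1: {1,3}  (accept∈set)
'a' @ 2: {}  — state set empty
rest 'ababbc' ignored (set empty)
final: {}; accept 1 not in set

Answer: REJECT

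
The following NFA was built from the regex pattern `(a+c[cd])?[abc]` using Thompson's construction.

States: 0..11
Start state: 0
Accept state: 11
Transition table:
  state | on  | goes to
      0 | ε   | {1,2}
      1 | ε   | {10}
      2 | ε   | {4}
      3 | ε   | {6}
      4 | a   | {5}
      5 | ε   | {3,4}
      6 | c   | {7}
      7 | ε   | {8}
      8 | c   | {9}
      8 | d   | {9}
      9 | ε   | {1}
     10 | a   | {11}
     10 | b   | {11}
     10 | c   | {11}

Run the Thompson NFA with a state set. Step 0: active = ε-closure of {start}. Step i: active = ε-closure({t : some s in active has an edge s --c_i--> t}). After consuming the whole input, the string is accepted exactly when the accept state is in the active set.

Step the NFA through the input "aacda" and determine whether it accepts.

Answer: ACCEPT

Derivation:
S₀ = ε-closure({0}) = {0,1,2,4,10}
'a' @ 1: {3,4,5,6,11}  ✓accept
'a' @ 2: {3,4,5,6}
'c' @ 3: {7,8}
'd' @ 4: {1,9,10}
'a' @ 5: {11}  ✓accept
after full input: {11}  (accept=11 in)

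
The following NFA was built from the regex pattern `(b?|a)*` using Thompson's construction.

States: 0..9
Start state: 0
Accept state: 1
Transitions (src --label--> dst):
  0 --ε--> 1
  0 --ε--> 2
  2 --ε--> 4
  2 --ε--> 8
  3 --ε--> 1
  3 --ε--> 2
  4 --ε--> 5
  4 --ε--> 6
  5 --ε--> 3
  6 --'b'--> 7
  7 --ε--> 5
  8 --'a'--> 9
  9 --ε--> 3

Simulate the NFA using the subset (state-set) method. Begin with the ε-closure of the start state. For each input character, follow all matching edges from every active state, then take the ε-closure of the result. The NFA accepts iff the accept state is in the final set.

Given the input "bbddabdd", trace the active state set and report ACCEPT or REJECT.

Answer: REJECT

Steps:
initial (ε-close {0}): {0,1,2,3,4,5,6,8}
'b' @ 1: {1,2,3,4,5,6,7,8}  [accepting]
'b' @ 2: {1,2,3,4,5,6,7,8}  [accepting]
'd' @ 3: {}  — dead — no transitions
rest 'dabdd' ignored (set empty)
after full input: {}  (accept=1 not in)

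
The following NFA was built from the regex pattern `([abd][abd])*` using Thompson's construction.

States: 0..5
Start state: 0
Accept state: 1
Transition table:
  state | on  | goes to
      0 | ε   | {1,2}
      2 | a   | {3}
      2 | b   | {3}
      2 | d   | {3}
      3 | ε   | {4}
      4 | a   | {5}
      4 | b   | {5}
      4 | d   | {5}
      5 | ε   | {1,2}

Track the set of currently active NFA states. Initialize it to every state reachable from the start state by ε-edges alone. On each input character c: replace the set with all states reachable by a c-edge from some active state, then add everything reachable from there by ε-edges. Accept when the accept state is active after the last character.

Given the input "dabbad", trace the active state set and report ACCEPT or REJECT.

Answer: ACCEPT

Steps:
S₀ = ε-closure({0}) = {0,1,2}
'd' @ 1: {3,4}
'a' @ 2: {1,2,5}  ✓accept
'b' @ 3: {3,4}
'b' @ 4: {1,2,5}  ✓accept
'a' @ 5: {3,4}
'd' @ 6: {1,2,5}  ✓accept
after full input: {1,2,5}  (accept=1 in)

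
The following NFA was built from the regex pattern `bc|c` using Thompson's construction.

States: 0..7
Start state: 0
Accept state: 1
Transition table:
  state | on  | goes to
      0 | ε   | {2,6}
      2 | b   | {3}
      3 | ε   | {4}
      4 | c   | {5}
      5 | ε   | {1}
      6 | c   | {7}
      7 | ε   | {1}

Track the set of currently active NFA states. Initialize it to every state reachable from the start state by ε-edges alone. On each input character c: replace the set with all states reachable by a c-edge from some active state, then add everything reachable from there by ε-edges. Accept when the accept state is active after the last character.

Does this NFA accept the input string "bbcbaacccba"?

Answer: REJECT

Trace:
S₀ = ε-closure({0}) = {0,2,6}
'b' @ 1: {3,4}
'b' @ 2: {}  — dead — no transitions
rest 'cbaacccba' ignored (set empty)
end set {} — state 1 not in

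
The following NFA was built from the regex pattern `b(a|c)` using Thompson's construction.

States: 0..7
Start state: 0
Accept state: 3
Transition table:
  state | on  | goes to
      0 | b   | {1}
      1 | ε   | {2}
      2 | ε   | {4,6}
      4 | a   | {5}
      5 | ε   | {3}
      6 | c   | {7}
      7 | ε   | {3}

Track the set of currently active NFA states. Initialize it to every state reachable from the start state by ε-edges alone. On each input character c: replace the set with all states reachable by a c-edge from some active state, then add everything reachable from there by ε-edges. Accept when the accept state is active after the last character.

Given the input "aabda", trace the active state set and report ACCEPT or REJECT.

S₀ = ε-closure({0}) = {0}
'a' @ 1: {}  — state set empty
rest 'abda' ignored (set empty)
final: {}; accept 3 not in set

Answer: REJECT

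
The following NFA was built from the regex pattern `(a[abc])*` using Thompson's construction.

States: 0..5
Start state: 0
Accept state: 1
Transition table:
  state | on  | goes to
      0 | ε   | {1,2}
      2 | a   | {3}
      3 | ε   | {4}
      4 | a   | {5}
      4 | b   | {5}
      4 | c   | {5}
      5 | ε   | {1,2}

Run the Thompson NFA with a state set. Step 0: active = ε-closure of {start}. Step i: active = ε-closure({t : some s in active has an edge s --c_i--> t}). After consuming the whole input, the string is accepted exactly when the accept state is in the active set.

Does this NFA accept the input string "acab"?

start: ε-closure({0}) = {0,1,2}
'a' @ 1: {3,4}
'c' @ 2: {1,2,5}  (accept∈set)
'a' @ 3: {3,4}
'b' @ 4: {1,2,5}  (accept∈set)
end set {1,2,5} — state 1 in

Answer: ACCEPT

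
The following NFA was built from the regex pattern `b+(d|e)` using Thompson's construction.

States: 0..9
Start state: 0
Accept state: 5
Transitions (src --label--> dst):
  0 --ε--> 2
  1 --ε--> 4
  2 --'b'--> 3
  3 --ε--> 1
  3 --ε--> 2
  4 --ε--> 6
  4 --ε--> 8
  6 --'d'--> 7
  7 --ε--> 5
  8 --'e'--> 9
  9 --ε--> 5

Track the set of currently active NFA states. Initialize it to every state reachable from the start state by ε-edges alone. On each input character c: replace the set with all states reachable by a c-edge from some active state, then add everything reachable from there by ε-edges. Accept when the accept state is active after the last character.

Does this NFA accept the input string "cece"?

Answer: REJECT

Steps:
start: ε-closure({0}) = {0,2}
'c' @ 1: {}  — dead — no transitions
rest 'ece' ignored (set empty)
final: {}; accept 5 not in set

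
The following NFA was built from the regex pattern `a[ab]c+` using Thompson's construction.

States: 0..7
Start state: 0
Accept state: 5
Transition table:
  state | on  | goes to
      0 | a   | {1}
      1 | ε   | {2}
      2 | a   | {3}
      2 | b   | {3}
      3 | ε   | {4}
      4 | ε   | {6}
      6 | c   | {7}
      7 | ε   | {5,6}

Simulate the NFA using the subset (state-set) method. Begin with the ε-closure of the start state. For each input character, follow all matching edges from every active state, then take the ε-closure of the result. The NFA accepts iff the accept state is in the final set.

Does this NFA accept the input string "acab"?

initial (ε-close {0}): {0}
'a' @ 1: {1,2}
'c' @ 2: {}  — no active states
rest 'ab' ignored (set empty)
end set {} — state 5 not in

Answer: REJECT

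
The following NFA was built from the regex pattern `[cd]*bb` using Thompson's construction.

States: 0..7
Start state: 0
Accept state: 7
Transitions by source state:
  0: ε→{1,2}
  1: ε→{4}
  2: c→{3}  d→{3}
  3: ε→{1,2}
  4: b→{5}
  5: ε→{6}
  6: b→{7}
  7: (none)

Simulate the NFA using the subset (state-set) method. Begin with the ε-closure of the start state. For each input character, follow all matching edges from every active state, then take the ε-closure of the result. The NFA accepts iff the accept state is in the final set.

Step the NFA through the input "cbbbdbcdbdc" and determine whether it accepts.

initial (ε-close {0}): {0,1,2,4}
'c' @ 1: {1,2,3,4}
'b' @ 2: {5,6}
'b' @ 3: {7}  [accepting]
'b' @ 4: {}  — no active states
rest 'dbcdbdc' ignored (set empty)
final: {}; accept 7 not in set

Answer: REJECT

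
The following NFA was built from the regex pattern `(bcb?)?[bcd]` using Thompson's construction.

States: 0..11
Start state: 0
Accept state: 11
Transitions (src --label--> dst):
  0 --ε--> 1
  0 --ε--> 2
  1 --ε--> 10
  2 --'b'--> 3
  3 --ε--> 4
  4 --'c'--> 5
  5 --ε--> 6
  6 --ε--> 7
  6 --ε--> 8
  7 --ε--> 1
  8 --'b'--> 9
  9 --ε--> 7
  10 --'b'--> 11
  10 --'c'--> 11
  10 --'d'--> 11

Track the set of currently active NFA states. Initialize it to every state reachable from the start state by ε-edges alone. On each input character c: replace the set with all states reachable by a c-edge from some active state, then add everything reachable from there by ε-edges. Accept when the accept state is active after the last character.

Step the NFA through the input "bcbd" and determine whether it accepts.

initial (ε-close {0}): {0,1,2,10}
'b' @ 1: {3,4,11}  (accept∈set)
'c' @ 2: {1,5,6,7,8,10}
'b' @ 3: {1,7,9,10,11}  (accept∈set)
'd' @ 4: {11}  (accept∈set)
end set {11} — state 11 in

Answer: ACCEPT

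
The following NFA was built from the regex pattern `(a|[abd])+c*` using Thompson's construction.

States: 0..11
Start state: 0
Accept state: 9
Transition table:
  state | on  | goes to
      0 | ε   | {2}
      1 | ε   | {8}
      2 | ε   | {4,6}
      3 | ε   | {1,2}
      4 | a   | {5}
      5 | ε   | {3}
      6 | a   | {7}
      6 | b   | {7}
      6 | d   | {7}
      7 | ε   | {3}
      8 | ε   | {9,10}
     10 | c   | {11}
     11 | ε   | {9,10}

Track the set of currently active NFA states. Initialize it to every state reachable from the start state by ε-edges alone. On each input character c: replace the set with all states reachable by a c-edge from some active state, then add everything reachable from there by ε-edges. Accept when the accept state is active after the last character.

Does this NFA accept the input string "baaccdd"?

Answer: REJECT

Derivation:
start: ε-closure({0}) = {0,2,4,6}
'b' @ 1: {1,2,3,4,6,7,8,9,10}  ✓accept
'a' @ 2: {1,2,3,4,5,6,7,8,9,10}  ✓accept
'a' @ 3: {1,2,3,4,5,6,7,8,9,10}  ✓accept
'c' @ 4: {9,10,11}  ✓accept
'c' @ 5: {9,10,11}  ✓accept
'd' @ 6: {}  — no active states
rest 'd' ignored (set empty)
end set {} — state 9 not in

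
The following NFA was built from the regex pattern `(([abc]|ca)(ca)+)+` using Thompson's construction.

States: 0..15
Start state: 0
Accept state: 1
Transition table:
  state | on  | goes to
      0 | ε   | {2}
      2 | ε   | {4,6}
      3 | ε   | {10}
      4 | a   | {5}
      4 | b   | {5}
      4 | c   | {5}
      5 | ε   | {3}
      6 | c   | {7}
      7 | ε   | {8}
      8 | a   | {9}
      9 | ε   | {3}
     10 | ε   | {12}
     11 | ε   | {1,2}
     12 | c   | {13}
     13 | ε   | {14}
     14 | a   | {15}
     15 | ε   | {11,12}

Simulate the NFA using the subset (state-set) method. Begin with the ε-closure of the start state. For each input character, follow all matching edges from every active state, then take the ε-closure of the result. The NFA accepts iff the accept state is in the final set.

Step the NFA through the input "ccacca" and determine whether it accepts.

start: ε-closure({0}) = {0,2,4,6}
'c' @ 1: {3,5,7,8,10,12}
'c' @ 2: {13,14}
'a' @ 3: {1,2,4,6,11,12,15}  [accepting]
'c' @ 4: {3,5,7,8,10,12,13,14}
'c' @ 5: {13,14}
'a' @ 6: {1,2,4,6,11,12,15}  [accepting]
after full input: {1,2,4,6,11,12,15}  (accept=1 in)

Answer: ACCEPT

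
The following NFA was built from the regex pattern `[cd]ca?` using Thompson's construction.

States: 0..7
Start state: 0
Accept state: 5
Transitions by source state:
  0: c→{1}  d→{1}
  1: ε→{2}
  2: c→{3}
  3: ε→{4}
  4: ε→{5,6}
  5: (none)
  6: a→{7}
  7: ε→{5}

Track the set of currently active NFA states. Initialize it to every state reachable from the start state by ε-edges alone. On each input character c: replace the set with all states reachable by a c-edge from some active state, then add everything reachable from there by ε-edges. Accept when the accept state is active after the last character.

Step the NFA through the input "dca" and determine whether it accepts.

initial (ε-close {0}): {0}
'd' @ 1: {1,2}
'c' @ 2: {3,4,5,6}  ✓accept
'a' @ 3: {5,7}  ✓accept
end set {5,7} — state 5 in

Answer: ACCEPT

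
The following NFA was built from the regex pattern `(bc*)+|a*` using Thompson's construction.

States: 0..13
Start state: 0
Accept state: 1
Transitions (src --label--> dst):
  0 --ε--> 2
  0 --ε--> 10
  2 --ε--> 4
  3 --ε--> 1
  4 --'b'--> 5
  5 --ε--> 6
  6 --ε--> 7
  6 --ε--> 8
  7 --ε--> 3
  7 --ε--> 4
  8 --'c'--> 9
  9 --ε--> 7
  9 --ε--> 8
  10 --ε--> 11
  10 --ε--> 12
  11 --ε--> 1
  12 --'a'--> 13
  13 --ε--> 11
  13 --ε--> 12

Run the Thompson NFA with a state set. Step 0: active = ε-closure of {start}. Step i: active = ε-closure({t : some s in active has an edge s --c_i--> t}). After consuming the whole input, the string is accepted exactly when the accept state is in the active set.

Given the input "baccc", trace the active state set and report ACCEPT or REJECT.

Answer: REJECT

Derivation:
start: ε-closure({0}) = {0,1,2,4,10,11,12}
'b' @ 1: {1,3,4,5,6,7,8}  ✓accept
'a' @ 2: {}  — dead — no transitions
rest 'ccc' ignored (set empty)
after full input: {}  (accept=1 not in)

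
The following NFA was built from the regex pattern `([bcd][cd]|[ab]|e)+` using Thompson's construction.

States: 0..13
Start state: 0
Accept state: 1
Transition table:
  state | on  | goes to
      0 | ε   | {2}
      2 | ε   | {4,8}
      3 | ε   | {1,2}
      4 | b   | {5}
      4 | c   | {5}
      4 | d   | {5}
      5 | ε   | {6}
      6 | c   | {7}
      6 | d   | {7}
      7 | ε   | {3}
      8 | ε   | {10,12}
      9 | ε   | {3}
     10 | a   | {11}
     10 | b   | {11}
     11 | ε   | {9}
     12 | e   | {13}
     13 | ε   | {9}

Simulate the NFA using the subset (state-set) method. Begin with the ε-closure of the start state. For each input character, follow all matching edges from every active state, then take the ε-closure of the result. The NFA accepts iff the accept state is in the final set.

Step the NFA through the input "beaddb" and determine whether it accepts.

initial (ε-close {0}): {0,2,4,8,10,12}
'b' @ 1: {1,2,3,4,5,6,8,9,10,11,12}  (accept∈set)
'e' @ 2: {1,2,3,4,8,9,10,12,13}  (accept∈set)
'a' @ 3: {1,2,3,4,8,9,10,11,12}  (accept∈set)
'd' @ 4: {5,6}
'd' @ 5: {1,2,3,4,7,8,10,12}  (accept∈set)
'b' @ 6: {1,2,3,4,5,6,8,9,10,11,12}  (accept∈set)
end set {1,2,3,4,5,6,8,9,10,11,12} — state 1 in

Answer: ACCEPT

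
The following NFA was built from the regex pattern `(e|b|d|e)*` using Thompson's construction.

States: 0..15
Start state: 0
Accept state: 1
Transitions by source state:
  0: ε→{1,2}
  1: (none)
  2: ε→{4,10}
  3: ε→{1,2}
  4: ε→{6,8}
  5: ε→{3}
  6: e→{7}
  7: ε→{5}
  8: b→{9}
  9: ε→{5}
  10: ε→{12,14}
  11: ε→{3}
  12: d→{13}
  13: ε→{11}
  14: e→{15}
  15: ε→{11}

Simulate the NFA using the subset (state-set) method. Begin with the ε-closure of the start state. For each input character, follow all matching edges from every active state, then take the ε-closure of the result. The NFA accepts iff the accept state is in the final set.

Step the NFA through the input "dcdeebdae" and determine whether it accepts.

Answer: REJECT

Trace:
initial (ε-close {0}): {0,1,2,4,6,8,10,12,14}
'd' @ 1: {1,2,3,4,6,8,10,11,12,13,14}  ✓accept
'c' @ 2: {}  — dead — no transitions
rest 'deebdae' ignored (set empty)
after full input: {}  (accept=1 not in)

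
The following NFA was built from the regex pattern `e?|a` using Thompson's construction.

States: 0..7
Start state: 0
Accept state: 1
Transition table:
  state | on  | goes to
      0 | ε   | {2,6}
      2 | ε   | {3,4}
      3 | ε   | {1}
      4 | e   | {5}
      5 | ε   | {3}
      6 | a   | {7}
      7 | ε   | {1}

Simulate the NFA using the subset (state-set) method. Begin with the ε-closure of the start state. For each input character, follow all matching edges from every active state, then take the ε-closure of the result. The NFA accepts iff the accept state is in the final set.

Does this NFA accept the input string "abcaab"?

Answer: REJECT

Steps:
S₀ = ε-closure({0}) = {0,1,2,3,4,6}
'a' @ 1: {1,7}  [accepting]
'b' @ 2: {}  — dead — no transitions
rest 'caab' ignored (set empty)
final: {}; accept 1 not in set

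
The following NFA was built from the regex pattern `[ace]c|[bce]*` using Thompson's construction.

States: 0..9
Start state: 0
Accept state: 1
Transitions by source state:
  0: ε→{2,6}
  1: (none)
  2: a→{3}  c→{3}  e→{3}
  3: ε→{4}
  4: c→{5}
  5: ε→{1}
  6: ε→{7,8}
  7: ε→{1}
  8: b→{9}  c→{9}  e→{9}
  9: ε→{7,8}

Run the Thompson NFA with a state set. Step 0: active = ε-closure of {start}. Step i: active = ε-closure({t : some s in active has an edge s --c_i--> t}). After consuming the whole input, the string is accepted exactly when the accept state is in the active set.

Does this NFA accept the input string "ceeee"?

start: ε-closure({0}) = {0,1,2,6,7,8}
'c' @ 1: {1,3,4,7,8,9}  [accepting]
'e' @ 2: {1,7,8,9}  [accepting]
'e' @ 3: {1,7,8,9}  [accepting]
'e' @ 4: {1,7,8,9}  [accepting]
'e' @ 5: {1,7,8,9}  [accepting]
end set {1,7,8,9} — state 1 in

Answer: ACCEPT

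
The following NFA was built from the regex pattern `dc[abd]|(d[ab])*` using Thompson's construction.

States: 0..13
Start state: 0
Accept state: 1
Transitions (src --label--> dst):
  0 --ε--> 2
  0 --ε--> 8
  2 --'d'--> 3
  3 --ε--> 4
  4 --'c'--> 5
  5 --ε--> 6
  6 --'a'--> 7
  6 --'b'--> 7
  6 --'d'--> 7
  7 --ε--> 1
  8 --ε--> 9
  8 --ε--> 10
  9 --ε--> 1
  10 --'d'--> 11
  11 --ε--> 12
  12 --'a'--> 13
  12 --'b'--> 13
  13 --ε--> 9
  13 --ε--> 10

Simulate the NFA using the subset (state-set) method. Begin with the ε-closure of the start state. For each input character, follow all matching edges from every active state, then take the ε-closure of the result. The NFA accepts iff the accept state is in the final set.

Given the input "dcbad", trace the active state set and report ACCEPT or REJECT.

Answer: REJECT

Trace:
initial (ε-close {0}): {0,1,2,8,9,10}
'd' @ 1: {3,4,11,12}
'c' @ 2: {5,6}
'b' @ 3: {1,7}  [accepting]
'a' @ 4: {}  — no active states
rest 'd' ignored (set empty)
end set {} — state 1 not in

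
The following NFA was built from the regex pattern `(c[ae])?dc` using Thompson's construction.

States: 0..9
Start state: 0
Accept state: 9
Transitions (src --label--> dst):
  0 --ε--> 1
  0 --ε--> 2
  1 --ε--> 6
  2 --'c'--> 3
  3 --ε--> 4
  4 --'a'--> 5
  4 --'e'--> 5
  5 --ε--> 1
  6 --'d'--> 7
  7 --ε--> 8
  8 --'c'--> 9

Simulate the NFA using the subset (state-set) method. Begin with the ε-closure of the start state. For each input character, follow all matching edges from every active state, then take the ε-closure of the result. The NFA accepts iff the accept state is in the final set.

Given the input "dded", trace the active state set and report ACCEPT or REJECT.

Answer: REJECT

Trace:
start: ε-closure({0}) = {0,1,2,6}
'd' @ 1: {7,8}
'd' @ 2: {}  — dead — no transitions
rest 'ed' ignored (set empty)
end set {} — state 9 not in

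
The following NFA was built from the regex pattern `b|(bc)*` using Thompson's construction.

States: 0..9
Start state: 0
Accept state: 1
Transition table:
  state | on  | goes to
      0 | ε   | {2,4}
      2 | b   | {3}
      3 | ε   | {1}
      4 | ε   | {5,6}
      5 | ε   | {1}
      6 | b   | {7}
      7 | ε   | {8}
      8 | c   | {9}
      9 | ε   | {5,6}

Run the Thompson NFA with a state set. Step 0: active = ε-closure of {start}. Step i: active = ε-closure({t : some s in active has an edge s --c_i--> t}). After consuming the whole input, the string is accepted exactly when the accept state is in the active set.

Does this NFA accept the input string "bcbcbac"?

S₀ = ε-closure({0}) = {0,1,2,4,5,6}
'b' @ 1: {1,3,7,8}  [accepting]
'c' @ 2: {1,5,6,9}  [accepting]
'b' @ 3: {7,8}
'c' @ 4: {1,5,6,9}  [accepting]
'b' @ 5: {7,8}
'a' @ 6: {}  — state set empty
rest 'c' ignored (set empty)
final: {}; accept 1 not in set

Answer: REJECT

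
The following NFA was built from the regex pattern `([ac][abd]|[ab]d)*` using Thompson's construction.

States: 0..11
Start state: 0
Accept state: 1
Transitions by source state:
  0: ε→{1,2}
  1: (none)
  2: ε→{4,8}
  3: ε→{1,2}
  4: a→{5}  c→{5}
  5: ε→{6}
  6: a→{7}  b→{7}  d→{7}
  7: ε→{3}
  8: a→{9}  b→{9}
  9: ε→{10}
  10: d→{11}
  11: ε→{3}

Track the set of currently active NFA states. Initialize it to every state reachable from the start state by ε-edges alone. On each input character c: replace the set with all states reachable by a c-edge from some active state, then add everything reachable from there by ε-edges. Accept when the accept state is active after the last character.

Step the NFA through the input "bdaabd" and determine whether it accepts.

initial (ε-close {0}): {0,1,2,4,8}
'b' @ 1: {9,10}
'd' @ 2: {1,2,3,4,8,11}  ✓accept
'a' @ 3: {5,6,9,10}
'a' @ 4: {1,2,3,4,7,8}  ✓accept
'b' @ 5: {9,10}
'd' @ 6: {1,2,3,4,8,11}  ✓accept
end set {1,2,3,4,8,11} — state 1 in

Answer: ACCEPT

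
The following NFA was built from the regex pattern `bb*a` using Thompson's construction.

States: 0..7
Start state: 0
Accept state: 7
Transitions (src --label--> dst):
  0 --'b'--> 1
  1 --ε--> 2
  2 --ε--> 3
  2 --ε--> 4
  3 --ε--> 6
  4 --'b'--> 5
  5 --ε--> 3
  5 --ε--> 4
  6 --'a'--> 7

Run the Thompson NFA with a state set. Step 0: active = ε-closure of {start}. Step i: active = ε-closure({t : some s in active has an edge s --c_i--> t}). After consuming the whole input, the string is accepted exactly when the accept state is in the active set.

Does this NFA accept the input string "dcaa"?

initial (ε-close {0}): {0}
'd' @ 1: {}  — dead — no transitions
rest 'caa' ignored (set empty)
after full input: {}  (accept=7 not in)

Answer: REJECT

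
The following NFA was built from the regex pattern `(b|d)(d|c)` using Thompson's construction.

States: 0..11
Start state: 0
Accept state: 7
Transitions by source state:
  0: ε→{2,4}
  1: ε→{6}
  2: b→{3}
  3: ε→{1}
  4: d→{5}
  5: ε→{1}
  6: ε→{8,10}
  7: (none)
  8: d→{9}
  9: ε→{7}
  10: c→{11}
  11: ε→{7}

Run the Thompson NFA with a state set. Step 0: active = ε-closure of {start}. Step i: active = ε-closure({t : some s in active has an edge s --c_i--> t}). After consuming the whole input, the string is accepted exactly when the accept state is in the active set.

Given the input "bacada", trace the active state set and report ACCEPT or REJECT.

Answer: REJECT

Steps:
S₀ = ε-closure({0}) = {0,2,4}
'b' @ 1: {1,3,6,8,10}
'a' @ 2: {}  — state set empty
rest 'cada' ignored (set empty)
end set {} — state 7 not in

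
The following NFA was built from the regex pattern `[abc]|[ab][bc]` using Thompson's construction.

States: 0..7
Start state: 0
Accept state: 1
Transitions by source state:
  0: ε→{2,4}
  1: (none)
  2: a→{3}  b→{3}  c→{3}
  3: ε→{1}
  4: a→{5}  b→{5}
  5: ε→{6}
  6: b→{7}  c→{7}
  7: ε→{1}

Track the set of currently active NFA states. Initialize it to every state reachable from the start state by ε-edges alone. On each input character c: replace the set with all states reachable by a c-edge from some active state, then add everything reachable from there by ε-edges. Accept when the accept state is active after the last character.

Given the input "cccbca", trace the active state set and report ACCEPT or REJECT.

Answer: REJECT

Steps:
initial (ε-close {0}): {0,2,4}
'c' @ 1: {1,3}  (accept∈set)
'c' @ 2: {}  — dead — no transitions
rest 'cbca' ignored (set empty)
after full input: {}  (accept=1 not in)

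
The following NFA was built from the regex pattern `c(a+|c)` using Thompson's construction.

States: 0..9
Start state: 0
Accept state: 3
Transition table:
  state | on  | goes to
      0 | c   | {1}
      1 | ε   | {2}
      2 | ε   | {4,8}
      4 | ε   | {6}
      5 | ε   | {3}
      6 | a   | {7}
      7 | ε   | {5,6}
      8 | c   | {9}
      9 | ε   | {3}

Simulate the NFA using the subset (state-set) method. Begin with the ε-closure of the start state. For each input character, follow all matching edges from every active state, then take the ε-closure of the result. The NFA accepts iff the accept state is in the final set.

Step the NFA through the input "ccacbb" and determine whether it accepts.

Answer: REJECT

Derivation:
S₀ = ε-closure({0}) = {0}
'c' @ 1: {1,2,4,6,8}
'c' @ 2: {3,9}  (accept∈set)
'a' @ 3: {}  — no active states
rest 'cbb' ignored (set empty)
after full input: {}  (accept=3 not in)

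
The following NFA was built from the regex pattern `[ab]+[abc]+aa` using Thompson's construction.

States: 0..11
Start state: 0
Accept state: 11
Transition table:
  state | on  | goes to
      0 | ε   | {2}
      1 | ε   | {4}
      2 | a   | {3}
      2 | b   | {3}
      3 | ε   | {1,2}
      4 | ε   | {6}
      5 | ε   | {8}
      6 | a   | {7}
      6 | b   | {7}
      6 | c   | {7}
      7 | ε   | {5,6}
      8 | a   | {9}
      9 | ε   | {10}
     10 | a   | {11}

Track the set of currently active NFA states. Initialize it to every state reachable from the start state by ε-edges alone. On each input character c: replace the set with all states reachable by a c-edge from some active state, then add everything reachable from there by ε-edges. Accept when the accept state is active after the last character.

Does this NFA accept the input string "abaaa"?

S₀ = ε-closure({0}) = {0,2}
'a' @ 1: {1,2,3,4,6}
'b' @ 2: {1,2,3,4,5,6,7,8}
'a' @ 3: {1,2,3,4,5,6,7,8,9,10}
'a' @ 4: {1,2,3,4,5,6,7,8,9,10,11}  (accept∈set)
'a' @ 5: {1,2,3,4,5,6,7,8,9,10,11}  (accept∈set)
final: {1,2,3,4,5,6,7,8,9,10,11}; accept 11 in set

Answer: ACCEPT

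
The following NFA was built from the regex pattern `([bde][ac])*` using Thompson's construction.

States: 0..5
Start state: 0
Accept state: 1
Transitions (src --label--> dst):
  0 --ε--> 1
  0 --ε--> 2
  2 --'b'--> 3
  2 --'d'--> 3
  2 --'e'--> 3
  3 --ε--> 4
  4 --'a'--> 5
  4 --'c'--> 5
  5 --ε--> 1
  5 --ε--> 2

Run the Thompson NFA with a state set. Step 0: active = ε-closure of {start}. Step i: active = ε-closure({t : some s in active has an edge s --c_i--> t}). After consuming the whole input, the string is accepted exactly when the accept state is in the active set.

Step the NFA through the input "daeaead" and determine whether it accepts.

Answer: REJECT

Derivation:
start: ε-closure({0}) = {0,1,2}
'd' @ 1: {3,4}
'a' @ 2: {1,2,5}  (accept∈set)
'e' @ 3: {3,4}
'a' @ 4: {1,2,5}  (accept∈set)
'e' @ 5: {3,4}
'a' @ 6: {1,2,5}  (accept∈set)
'd' @ 7: {3,4}
end set {3,4} — state 1 not in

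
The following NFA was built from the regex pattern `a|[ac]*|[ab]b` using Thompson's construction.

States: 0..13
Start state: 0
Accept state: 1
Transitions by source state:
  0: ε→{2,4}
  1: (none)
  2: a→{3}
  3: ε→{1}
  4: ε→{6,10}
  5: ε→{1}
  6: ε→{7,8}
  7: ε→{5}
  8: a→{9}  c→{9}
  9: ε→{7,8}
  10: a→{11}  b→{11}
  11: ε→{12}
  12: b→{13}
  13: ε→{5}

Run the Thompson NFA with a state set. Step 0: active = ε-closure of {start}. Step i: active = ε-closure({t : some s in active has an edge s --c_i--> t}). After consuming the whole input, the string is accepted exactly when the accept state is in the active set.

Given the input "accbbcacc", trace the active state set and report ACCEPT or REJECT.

S₀ = ε-closure({0}) = {0,1,2,4,5,6,7,8,10}
'a' @ 1: {1,3,5,7,8,9,11,12}  (accept∈set)
'c' @ 2: {1,5,7,8,9}  (accept∈set)
'c' @ 3: {1,5,7,8,9}  (accept∈set)
'b' @ 4: {}  — dead — no transitions
rest 'bcacc' ignored (set empty)
after full input: {}  (accept=1 not in)

Answer: REJECT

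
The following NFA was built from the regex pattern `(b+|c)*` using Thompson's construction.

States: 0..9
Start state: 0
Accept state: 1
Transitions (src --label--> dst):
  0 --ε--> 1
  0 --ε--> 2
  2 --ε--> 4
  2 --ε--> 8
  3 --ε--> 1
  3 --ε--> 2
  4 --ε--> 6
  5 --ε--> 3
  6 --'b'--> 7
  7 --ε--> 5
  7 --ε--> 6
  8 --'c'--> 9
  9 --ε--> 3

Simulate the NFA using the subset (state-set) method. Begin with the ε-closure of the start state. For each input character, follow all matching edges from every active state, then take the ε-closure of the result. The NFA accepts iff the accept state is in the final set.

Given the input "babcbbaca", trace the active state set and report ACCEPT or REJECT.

S₀ = ε-closure({0}) = {0,1,2,4,6,8}
'b' @ 1: {1,2,3,4,5,6,7,8}  [accepting]
'a' @ 2: {}  — dead — no transitions
rest 'bcbbaca' ignored (set empty)
end set {} — state 1 not in

Answer: REJECT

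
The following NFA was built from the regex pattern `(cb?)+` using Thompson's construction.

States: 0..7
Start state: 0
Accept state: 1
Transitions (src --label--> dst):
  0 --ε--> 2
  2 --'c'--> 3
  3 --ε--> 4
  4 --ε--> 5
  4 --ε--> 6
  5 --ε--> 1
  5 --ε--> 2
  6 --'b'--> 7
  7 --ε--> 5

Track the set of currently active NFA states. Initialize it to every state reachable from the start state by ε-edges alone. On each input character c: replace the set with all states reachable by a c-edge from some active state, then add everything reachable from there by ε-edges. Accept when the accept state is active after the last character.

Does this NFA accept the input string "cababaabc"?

Answer: REJECT

Derivation:
S₀ = ε-closure({0}) = {0,2}
'c' @ 1: {1,2,3,4,5,6}  (accept∈set)
'a' @ 2: {}  — dead — no transitions
rest 'babaabc' ignored (set empty)
final: {}; accept 1 not in set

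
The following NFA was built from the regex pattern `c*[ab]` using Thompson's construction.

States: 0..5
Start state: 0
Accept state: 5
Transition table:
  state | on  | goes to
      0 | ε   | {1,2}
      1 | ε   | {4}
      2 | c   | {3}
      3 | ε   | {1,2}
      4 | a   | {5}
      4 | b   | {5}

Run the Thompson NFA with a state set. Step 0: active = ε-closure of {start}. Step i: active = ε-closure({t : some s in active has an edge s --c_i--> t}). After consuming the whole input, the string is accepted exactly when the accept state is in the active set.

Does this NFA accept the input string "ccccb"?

S₀ = ε-closure({0}) = {0,1,2,4}
'c' @ 1: {1,2,3,4}
'c' @ 2: {1,2,3,4}
'c' @ 3: {1,2,3,4}
'c' @ 4: {1,2,3,4}
'b' @ 5: {5}  [accepting]
final: {5}; accept 5 in set

Answer: ACCEPT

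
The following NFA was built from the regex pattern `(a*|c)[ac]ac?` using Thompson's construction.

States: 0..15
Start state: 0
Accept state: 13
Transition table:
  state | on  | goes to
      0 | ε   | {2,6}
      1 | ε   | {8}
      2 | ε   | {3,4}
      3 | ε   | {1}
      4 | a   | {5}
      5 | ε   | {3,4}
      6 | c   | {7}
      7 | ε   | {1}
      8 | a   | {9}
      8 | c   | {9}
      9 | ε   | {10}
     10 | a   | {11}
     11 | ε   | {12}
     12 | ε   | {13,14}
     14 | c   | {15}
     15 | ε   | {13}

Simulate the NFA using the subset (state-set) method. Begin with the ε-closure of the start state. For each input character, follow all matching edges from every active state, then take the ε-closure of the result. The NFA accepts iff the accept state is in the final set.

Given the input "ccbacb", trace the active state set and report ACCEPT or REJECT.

S₀ = ε-closure({0}) = {0,1,2,3,4,6,8}
'c' @ 1: {1,7,8,9,10}
'c' @ 2: {9,10}
'b' @ 3: {}  — state set empty
rest 'acb' ignored (set empty)
after full input: {}  (accept=13 not in)

Answer: REJECT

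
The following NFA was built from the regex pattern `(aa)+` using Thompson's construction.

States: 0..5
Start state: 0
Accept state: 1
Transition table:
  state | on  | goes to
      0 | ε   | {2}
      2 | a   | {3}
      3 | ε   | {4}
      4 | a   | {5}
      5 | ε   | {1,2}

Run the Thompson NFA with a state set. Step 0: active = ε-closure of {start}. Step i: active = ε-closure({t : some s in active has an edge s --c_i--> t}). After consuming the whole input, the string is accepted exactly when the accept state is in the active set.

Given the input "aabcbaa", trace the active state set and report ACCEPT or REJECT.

Answer: REJECT

Derivation:
start: ε-closure({0}) = {0,2}
'a' @ 1: {3,4}
'a' @ 2: {1,2,5}  [accepting]
'b' @ 3: {}  — dead — no transitions
rest 'cbaa' ignored (set empty)
final: {}; accept 1 not in set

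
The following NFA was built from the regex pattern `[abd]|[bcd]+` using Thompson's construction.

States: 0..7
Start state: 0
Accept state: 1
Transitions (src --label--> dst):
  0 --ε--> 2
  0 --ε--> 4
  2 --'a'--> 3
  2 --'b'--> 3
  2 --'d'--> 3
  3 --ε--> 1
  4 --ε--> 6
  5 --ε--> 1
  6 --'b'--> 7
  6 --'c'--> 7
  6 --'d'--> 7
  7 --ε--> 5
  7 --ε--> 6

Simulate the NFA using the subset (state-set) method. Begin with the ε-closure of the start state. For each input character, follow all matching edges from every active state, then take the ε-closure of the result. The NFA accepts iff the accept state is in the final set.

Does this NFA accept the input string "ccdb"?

S₀ = ε-closure({0}) = {0,2,4,6}
'c' @ 1: {1,5,6,7}  ✓accept
'c' @ 2: {1,5,6,7}  ✓accept
'd' @ 3: {1,5,6,7}  ✓accept
'b' @ 4: {1,5,6,7}  ✓accept
final: {1,5,6,7}; accept 1 in set

Answer: ACCEPT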